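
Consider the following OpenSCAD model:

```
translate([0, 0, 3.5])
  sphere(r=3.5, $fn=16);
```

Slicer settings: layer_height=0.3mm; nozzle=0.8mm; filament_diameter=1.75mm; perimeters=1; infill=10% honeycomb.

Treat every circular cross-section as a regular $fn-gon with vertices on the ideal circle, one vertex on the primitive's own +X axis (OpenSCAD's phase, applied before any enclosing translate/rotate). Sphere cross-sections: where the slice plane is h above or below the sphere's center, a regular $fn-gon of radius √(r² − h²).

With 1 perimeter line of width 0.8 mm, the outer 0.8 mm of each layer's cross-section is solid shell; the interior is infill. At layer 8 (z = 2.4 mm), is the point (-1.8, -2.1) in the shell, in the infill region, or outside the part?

shell

At z = 2.4 mm: the r=3.5 sphere slices to a regular 16-gon of circumradius 3.323 (√(r²−h²) with h=1.1 from center). Overall, the cross-section is a single solid region. The nearest boundary edge runs (-2.35, -2.35)→(-1.27, -3.07); distance from the point to it = 0.51 mm. The point is inside the cross-section, 0.51 mm from the nearest boundary — within the 0.8 mm shell band (1 × 0.8).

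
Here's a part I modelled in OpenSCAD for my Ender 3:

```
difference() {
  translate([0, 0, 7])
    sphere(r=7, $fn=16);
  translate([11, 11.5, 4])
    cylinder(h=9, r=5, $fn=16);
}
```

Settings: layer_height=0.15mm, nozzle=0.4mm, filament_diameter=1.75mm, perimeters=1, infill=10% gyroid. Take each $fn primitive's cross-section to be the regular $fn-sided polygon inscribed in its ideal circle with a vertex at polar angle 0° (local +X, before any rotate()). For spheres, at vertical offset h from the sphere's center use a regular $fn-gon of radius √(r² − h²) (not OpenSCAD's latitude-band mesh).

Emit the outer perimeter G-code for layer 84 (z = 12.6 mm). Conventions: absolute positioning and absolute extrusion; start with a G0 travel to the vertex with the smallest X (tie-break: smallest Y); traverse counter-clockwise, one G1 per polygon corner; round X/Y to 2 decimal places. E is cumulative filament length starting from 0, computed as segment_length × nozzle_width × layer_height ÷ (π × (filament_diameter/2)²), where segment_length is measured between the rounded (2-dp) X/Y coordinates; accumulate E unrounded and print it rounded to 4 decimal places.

At z = 12.6 mm: the sphere: section is a regular 16-gon, circumradius = √(r²−h²) = √(7²−5.6²) = 4.200; the r=5 cylinder at (11, 11.5) contributes a regular 16-gon of circumradius 5; Subtracting the remaining from the first: starting from the r=7 sphere, the r=5 cylinder at (11, 11.5) misses the remaining region (no effect) — 1 connected region. The outline is a single polygon with 16 vertices. Extrusion per mm of travel: 0.4 × 0.15 / (π × 0.875²) = 0.024945. Accumulating E over each segment gives final E = 0.6541.

G0 X-4.20 Y0.00 Z12.60
G1 X-3.88 Y-1.61 E0.0409
G1 X-2.97 Y-2.97 E0.0818
G1 X-1.61 Y-3.88 E0.1226
G1 X0.00 Y-4.20 E0.1635
G1 X1.61 Y-3.88 E0.2045
G1 X2.97 Y-2.97 E0.2453
G1 X3.88 Y-1.61 E0.2861
G1 X4.20 Y0.00 E0.3271
G1 X3.88 Y1.61 E0.3680
G1 X2.97 Y2.97 E0.4088
G1 X1.61 Y3.88 E0.4497
G1 X0.00 Y4.20 E0.4906
G1 X-1.61 Y3.88 E0.5315
G1 X-2.97 Y2.97 E0.5724
G1 X-3.88 Y1.61 E0.6132
G1 X-4.20 Y0.00 E0.6541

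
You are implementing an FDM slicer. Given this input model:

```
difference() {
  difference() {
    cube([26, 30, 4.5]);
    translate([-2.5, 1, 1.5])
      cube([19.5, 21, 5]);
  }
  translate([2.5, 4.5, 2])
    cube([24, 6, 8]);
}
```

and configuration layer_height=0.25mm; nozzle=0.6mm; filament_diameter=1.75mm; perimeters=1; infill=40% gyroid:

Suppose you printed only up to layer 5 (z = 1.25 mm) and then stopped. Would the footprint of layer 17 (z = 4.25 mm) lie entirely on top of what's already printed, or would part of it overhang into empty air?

Compare the two slices. At z = 1.25: the cube is present — its section is the full 26×30 rectangle (area 780.00 mm²); the cube at (-2.5, 1) is absent (z outside [1.5, 6.5]); Subtracting the remaining from the first: none of the subtracted shapes is present at this height, so the 26×30 cube is unchanged — area = 780.00 mm²; the cube at (2.5, 4.5) does not reach this height (z outside [2, 10]); Taking the first minus the rest: none of the subtracted shapes is present at this height, so that combined region is unchanged — area = 780.00 mm². At z = 4.25: the 26×30 cube contributes its full rectangle (area 780.00 mm²); the cube at (-2.5, 1) (footprint 19.5×21) is included at this height (area 409.50 mm²); After the difference (first − rest): starting from the 26×30 cube (780.00 mm²), the 19.5×21 cube at (-2.5, 1) partially overlaps it — only the 357.00 mm² overlap (of its 409.50 mm²) is removed, clipping the outline — area = 423.00 mm²; the cube at (2.5, 4.5) is present — its section is the full 24×6 rectangle (area 144.00 mm²); Taking the first minus the rest: starting from the result so far (423.00 mm²), the 24×6 cube at (2.5, 4.5) partially overlaps it — only the 54.00 mm² overlap (of its 144.00 mm²) is removed, clipping the outline — area = 369.00 mm². Checking containment: the cross-section at z = 4.25 is a subset of the cross-section at z = 1.25.

entirely on top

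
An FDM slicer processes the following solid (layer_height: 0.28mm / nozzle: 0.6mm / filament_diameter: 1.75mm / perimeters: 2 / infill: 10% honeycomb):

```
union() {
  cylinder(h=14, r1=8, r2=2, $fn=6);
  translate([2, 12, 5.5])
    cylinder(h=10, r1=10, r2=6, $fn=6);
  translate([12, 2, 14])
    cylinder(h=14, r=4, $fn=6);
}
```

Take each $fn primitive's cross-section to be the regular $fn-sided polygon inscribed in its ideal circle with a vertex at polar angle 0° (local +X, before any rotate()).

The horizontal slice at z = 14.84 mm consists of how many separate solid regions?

2

At z = 14.84 mm: the cone is not intersected at this z (z outside [0, 14]); the cone at (2, 12) (r1=10→r2=6) has section circumradius 6.264 here — a regular 6-gon; the r=4 cylinder at (12, 2) contributes a regular 6-gon of circumradius 4; Taking the union: the 2 present regions are separate (no shared area or edge), so areas and boundary lengths simply add and each stays a separate island — 2 connected regions. The result has 2 disconnected regions.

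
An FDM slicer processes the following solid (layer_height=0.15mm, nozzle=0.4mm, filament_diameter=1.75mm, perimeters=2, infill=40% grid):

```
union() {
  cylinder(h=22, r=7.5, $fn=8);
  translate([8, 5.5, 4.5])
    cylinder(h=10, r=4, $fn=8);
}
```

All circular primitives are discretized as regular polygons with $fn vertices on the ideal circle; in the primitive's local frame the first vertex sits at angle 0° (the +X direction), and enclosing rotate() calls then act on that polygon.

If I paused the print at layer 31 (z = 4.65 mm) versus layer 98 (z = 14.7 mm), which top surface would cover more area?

Layer 31 (z = 4.65): the cylinder: section is a regular 8-gon, circumradius r=7.5 (area = (8/2)·7.500²·sin(360°/8) = 159.10 mm²); the r=4 cylinder at (8, 5.5) gives a regular 8-gon of circumradius 4 (constant along its height) (area = (8/2)·4.000²·sin(360°/8) = 45.25 mm²); Combining (union): the regions partially overlap — summed areas 204.35 mm² minus the doubly-counted overlap 3.91 mm² gives 200.44 mm² — area = 200.44 mm². So its area = 200.44 mm². Layer 98 (z = 14.7): the r=7.5 cylinder gives a regular 8-gon of circumradius 7.5 (constant along its height) (area = (8/2)·7.500²·sin(360°/8) = 159.10 mm²); the cylinder at (8, 5.5) does not reach this height (z outside [4.5, 14.5]); Combining (union): only the r=7.5 cylinder is present, so the union is just that shape — area = 159.10 mm². So its area = 159.10 mm². Layer 31 is larger (200.44 vs 159.10 mm²).

layer 31 (z = 4.65 mm)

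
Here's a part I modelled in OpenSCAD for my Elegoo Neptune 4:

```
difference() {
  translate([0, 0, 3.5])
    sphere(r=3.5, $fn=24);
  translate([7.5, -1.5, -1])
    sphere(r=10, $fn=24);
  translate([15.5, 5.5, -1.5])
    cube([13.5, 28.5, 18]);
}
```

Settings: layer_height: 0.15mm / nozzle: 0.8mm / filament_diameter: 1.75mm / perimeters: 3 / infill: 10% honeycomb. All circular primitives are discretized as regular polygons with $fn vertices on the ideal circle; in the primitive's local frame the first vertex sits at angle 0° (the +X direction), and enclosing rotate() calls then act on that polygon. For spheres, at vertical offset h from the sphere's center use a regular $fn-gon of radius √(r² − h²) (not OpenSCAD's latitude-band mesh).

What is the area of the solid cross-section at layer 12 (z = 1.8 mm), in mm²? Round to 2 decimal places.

4.35 mm²

At z = 1.8 mm: the r=3.5 sphere contributes a regular 24-gon of circumradius √(3.5²−1.7²) = 3.059 (area = (24/2)·3.059²·sin(360°/24) = 29.07 mm²); the r=10 sphere at (7.5, -1.5) contributes a regular 24-gon of circumradius √(10²−2.8²) = 9.600 (area = (24/2)·9.600²·sin(360°/24) = 286.23 mm²); the 13.5×28.5 cube at (15.5, 5.5) contributes its full rectangle (area 384.75 mm²); After the difference (first − rest): starting from the r=3.5 sphere (29.07 mm²), the r=10 sphere at (7.5, -1.5) partially overlaps it — only the 24.72 mm² overlap (of its 286.23 mm²) is removed, clipping the outline; the 13.5×28.5 cube at (15.5, 5.5) misses the remaining region (no effect) — area = 4.35 mm². Overall, the cross-section is a single solid region. Net area = 4.35 mm².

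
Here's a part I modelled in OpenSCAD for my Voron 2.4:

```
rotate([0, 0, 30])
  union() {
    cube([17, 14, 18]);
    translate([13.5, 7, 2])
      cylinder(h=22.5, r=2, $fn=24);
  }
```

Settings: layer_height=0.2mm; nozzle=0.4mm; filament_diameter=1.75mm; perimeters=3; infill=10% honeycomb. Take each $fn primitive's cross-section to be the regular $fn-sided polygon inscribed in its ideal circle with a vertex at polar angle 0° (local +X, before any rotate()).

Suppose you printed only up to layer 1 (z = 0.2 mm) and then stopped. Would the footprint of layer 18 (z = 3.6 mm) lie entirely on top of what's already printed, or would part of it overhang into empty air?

entirely on top

Compare the two slices. At z = 0.2: the cube (footprint 17×14) is included at this height (area 238.00 mm²); the cylinder at (13.5, 7) is not intersected at this z (z outside [2, 24.5]); Combining (union): only the 17×14 cube is present, so the union is just that shape — area = 238.00 mm²; (rotated 30° about Z; rotation is an isometry so areas/perimeters/island counts are preserved). At z = 3.6: the 17×14 cube contributes its full rectangle (area 238.00 mm²); the cylinder at (13.5, 7): section is a regular 24-gon, circumradius r=2 (area = (24/2)·2.000²·sin(360°/24) = 12.42 mm²); Combining (union): the r=2 cylinder at (13.5, 7) lies entirely inside the 17×14 cube, so the union is just the 17×14 cube — area = 238.00 mm²; (rotated 30° about Z; rotation is an isometry so areas/perimeters/island counts are preserved). Checking containment: the cross-section at z = 3.6 is a subset of the cross-section at z = 0.2.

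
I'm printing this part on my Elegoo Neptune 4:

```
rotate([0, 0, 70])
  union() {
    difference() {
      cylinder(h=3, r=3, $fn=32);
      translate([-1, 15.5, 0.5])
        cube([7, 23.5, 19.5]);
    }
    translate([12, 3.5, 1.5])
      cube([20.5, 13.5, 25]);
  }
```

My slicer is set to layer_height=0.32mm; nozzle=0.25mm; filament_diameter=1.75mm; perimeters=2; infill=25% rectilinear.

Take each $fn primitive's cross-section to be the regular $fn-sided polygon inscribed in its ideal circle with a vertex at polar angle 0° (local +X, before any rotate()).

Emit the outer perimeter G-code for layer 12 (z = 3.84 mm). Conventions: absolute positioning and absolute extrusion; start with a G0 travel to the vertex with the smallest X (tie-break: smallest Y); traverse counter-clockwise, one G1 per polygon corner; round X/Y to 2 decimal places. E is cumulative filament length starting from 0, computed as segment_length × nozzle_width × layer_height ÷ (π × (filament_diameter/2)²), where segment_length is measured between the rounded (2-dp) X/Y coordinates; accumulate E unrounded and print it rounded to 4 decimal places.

At z = 3.84 mm: the cylinder is not intersected at this z (z outside [0, 3]); the cube at (-1, 15.5) (footprint 7×23.5) is included at this height; Subtracting the remaining from the first: the first operand is absent here, so nothing remains; the cube at (12, 3.5) (footprint 20.5×13.5) is included at this height; Taking the union: only the 20.5×13.5 cube at (12, 3.5) is present, so the union is just that shape — 1 connected region; (whole slice rotated 70° about Z — lengths, areas and connectivity unchanged). The outline is a single polygon with 4 vertices. Extrusion per mm of travel: 0.25 × 0.32 / (π × 0.875²) = 0.033260. Accumulating E over each segment gives final E = 2.2619.

G0 X-11.87 Y17.09 Z3.84
G1 X0.82 Y12.47 E0.4492
G1 X7.83 Y31.74 E1.1312
G1 X-4.86 Y36.35 E1.5802
G1 X-11.87 Y17.09 E2.2619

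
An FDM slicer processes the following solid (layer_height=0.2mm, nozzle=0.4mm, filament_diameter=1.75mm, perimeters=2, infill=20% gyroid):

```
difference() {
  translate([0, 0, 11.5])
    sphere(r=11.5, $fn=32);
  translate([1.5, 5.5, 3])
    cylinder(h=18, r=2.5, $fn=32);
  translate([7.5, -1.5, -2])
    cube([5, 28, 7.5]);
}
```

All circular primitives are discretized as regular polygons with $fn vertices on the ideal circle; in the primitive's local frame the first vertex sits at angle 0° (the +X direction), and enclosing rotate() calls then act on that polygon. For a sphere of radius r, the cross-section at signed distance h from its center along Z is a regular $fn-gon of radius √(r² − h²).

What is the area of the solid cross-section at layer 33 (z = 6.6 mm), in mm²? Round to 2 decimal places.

318.36 mm²

At z = 6.6 mm: the r=11.5 sphere contributes a regular 32-gon of circumradius √(11.5²−4.9²) = 10.404 (area = (32/2)·10.404²·sin(360°/32) = 337.87 mm²); the cylinder at (1.5, 5.5): section is a regular 32-gon, circumradius r=2.5 (area = (32/2)·2.500²·sin(360°/32) = 19.51 mm²); the cube at (7.5, -1.5) is not intersected at this z (z outside [-2, 5.5]); Taking the first minus the rest: starting from the r=11.5 sphere (337.87 mm²), the r=2.5 cylinder at (1.5, 5.5) lies wholly inside it (removes its full 19.51 mm² and its 15.68 mm outline becomes a hole wall) — area = 318.36 mm². Overall, the cross-section is one region with 1 hole. Net area = 318.36 mm².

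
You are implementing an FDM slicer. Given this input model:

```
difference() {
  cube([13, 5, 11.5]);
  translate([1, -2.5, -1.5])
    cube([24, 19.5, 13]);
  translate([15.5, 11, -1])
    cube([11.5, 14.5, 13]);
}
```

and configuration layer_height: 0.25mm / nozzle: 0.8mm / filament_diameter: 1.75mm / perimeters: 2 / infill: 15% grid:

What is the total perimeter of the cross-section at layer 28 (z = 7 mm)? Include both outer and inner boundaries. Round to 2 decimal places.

At z = 7 mm: the cube (footprint 13×5) is included at this height (perimeter 36.00 mm); the cube at (1, -2.5) is present — its section is the full 24×19.5 rectangle (perimeter 87.00 mm); the 11.5×14.5 cube at (15.5, 11) contributes its full rectangle (perimeter 52.00 mm); Taking the first minus the rest: starting from the 13×5 cube, the 24×19.5 cube at (1, -2.5) partially overlaps it — only the 60.00 mm² overlap (of its 468.00 mm²) is removed, clipping the outline; the 11.5×14.5 cube at (15.5, 11) misses the remaining region (no effect) — boundary = 12.00 mm. Overall, the cross-section is a single solid region. Total boundary length (outer) = 12.00 mm.

12.00 mm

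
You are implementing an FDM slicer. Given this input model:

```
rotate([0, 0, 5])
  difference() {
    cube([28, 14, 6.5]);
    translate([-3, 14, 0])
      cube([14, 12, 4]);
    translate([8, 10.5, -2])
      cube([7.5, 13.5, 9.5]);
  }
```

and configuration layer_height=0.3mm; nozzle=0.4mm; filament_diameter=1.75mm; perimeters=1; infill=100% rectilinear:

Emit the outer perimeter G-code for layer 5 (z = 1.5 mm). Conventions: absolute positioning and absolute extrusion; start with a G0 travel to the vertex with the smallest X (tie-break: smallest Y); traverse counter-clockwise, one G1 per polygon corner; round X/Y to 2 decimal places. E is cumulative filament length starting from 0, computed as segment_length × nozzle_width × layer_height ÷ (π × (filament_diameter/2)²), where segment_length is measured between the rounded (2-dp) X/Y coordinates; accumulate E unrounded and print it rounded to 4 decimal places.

At z = 1.5 mm: the cube (footprint 28×14) is included at this height; the 14×12 cube at (-3, 14) contributes its full rectangle; the 7.5×13.5 cube at (8, 10.5) contributes its full rectangle; Subtracting the remaining from the first: starting from the 28×14 cube, the 14×12 cube at (-3, 14) misses the remaining region (no effect); the 7.5×13.5 cube at (8, 10.5) partially overlaps it — only the 26.25 mm² overlap (of its 101.25 mm²) is removed, clipping the outline — 1 connected region; (whole slice rotated 5° about Z — lengths, areas and connectivity unchanged). The outline is a single polygon with 8 vertices. Extrusion per mm of travel: 0.4 × 0.3 / (π × 0.875²) = 0.049890. Accumulating E over each segment gives final E = 4.5403.

G0 X-1.22 Y13.95 Z1.50
G1 X0.00 Y0.00 E0.6986
G1 X27.89 Y2.44 E2.0954
G1 X26.67 Y16.39 E2.7940
G1 X14.22 Y15.30 E3.4175
G1 X14.53 Y11.81 E3.5923
G1 X7.05 Y11.16 E3.9669
G1 X6.75 Y14.64 E4.1412
G1 X-1.22 Y13.95 E4.5403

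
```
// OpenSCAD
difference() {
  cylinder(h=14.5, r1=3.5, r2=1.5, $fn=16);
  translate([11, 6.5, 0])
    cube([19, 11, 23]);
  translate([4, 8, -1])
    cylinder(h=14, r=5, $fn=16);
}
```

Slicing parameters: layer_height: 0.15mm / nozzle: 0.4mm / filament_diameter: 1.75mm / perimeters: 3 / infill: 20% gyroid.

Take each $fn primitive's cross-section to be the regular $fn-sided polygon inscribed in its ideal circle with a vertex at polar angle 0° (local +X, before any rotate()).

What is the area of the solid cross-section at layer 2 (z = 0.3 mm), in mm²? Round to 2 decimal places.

36.62 mm²

At z = 0.3 mm: the cone: at t=0.021 of its height the radius interpolates to r₁+(r₂−r₁)t = 3.459, giving a regular 16-gon of that circumradius (area = (16/2)·3.459²·sin(360°/16) = 36.62 mm²); the cube at (11, 6.5) is present — its section is the full 19×11 rectangle (area 209.00 mm²); the r=5 cylinder at (4, 8) gives a regular 16-gon of circumradius 5 (constant along its height) (area = (16/2)·5.000²·sin(360°/16) = 76.54 mm²); Taking the first minus the rest: starting from the cone (36.62 mm²), the 19×11 cube at (11, 6.5) misses the remaining region (no effect); the r=5 cylinder at (4, 8) misses the remaining region (no effect) — area = 36.62 mm². Overall, the cross-section is a single solid region. Net area = 36.62 mm².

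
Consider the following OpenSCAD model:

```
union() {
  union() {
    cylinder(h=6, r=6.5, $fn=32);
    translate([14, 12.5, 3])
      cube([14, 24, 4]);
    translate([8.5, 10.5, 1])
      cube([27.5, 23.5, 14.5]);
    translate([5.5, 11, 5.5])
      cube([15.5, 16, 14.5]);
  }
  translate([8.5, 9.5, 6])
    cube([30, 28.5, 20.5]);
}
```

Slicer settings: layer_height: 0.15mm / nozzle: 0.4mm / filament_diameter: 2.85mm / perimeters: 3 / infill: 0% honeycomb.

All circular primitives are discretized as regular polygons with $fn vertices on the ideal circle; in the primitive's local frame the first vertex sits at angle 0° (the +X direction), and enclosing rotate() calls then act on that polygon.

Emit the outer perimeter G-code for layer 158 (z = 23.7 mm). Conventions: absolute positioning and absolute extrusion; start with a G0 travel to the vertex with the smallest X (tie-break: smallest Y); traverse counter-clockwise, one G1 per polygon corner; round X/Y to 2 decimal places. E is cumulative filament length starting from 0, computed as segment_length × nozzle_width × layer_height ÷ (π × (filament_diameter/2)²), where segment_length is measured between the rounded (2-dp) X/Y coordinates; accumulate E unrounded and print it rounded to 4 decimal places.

At z = 23.7 mm: the cylinder does not reach this height (z outside [0, 6]); the cube at (14, 12.5) does not reach this height (z outside [3, 7]); the cube at (8.5, 10.5) does not reach this height (z outside [1, 15.5]); the cube at (5.5, 11) is absent (z outside [5.5, 20]); Merging all regions: nothing is present at this height; the cube at (8.5, 9.5) is present — its section is the full 30×28.5 rectangle; Combining (union): only the 30×28.5 cube at (8.5, 9.5) is present, so the union is just that shape — 1 connected region. The outline is a single polygon with 4 vertices. Extrusion per mm of travel: 0.4 × 0.15 / (π × 1.425²) = 0.009405. Accumulating E over each segment gives final E = 1.1004.

G0 X8.50 Y9.50 Z23.70
G1 X38.50 Y9.50 E0.2822
G1 X38.50 Y38.00 E0.5502
G1 X8.50 Y38.00 E0.8324
G1 X8.50 Y9.50 E1.1004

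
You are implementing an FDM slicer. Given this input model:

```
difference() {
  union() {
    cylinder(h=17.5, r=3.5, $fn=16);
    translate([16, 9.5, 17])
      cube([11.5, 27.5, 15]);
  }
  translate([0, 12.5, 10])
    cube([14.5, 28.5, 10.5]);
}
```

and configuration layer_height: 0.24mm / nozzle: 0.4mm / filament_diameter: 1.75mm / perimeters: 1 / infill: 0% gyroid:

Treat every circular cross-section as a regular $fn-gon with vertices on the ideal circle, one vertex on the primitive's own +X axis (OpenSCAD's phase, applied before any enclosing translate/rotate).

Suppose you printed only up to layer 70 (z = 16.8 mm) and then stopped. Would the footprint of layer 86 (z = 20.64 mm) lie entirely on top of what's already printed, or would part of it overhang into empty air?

Compare the two slices. At z = 16.8: the r=3.5 cylinder gives a regular 16-gon of circumradius 3.5 (constant along its height) (area = (16/2)·3.500²·sin(360°/16) = 37.50 mm²); the cube at (16, 9.5) is not intersected at this z (z outside [17, 32]); Merging all regions: only the r=3.5 cylinder is present, so the union is just that shape — area = 37.50 mm²; the cube at (0, 12.5) (footprint 14.5×28.5) is included at this height (area 413.25 mm²); Taking the first minus the rest: starting from that combined region (37.50 mm²), the 14.5×28.5 cube at (0, 12.5) misses the remaining region (no effect) — area = 37.50 mm². At z = 20.64: the cylinder does not reach this height (z outside [0, 17.5]); the cube at (16, 9.5) (footprint 11.5×27.5) is included at this height (area 316.25 mm²); Taking the union: only the 11.5×27.5 cube at (16, 9.5) is present, so the union is just that shape — area = 316.25 mm²; the cube at (0, 12.5) does not reach this height (z outside [10, 20.5]); After the difference (first − rest): none of the subtracted shapes is present at this height, so the result so far is unchanged — area = 316.25 mm². Checking containment: at z = 20.64 the cross-section extends beyond the z = 16.8 cross-section by about 316.25 mm².

part overhangs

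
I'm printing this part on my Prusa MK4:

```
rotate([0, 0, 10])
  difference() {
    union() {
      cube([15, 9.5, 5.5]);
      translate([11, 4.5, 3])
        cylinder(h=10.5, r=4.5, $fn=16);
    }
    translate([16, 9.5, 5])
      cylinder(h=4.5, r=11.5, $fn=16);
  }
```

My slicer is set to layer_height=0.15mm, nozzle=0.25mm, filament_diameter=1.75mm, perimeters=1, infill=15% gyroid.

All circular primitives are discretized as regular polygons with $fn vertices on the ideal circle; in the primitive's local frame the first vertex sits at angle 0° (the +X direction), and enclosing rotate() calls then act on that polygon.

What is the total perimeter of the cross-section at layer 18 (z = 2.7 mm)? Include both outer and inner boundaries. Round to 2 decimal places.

At z = 2.7 mm: the cube (footprint 15×9.5) is included at this height (perimeter 49.00 mm); the cylinder at (11, 4.5) is absent (z outside [3, 13.5]); Merging all regions: only the 15×9.5 cube is present, so the union is just that shape — boundary = 49.00 mm; the cylinder at (16, 9.5) does not reach this height (z outside [5, 9.5]); Subtracting the remaining from the first: none of the subtracted shapes is present at this height, so the result so far is unchanged — boundary = 49.00 mm; (rotated 10° about Z; rotation is an isometry so areas/perimeters/island counts are preserved). Overall, the cross-section is a single solid region. Total boundary length (outer) = 49.00 mm.

49.00 mm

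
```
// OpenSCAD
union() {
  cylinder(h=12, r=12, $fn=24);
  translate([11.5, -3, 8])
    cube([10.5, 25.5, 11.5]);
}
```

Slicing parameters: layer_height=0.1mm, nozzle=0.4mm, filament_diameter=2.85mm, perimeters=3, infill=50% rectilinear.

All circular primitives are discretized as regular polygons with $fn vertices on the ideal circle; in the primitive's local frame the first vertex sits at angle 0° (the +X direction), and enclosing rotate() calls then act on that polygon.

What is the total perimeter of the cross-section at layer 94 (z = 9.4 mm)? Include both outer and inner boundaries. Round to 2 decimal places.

At z = 9.4 mm: the cylinder: section is a regular 24-gon, circumradius r=12 (perimeter = 2·24·12.000·sin(180°/24) = 75.18 mm); the 10.5×25.5 cube at (11.5, -3) contributes its full rectangle (perimeter 72.00 mm); Combining (union): the regions partially overlap (shared area 1.84 mm²), so the edge portions inside another operand are dropped and the merged outline is re-measured after clipping — boundary = 134.36 mm. Overall, the cross-section is a single solid region. Total boundary length (outer) = 134.36 mm.

134.36 mm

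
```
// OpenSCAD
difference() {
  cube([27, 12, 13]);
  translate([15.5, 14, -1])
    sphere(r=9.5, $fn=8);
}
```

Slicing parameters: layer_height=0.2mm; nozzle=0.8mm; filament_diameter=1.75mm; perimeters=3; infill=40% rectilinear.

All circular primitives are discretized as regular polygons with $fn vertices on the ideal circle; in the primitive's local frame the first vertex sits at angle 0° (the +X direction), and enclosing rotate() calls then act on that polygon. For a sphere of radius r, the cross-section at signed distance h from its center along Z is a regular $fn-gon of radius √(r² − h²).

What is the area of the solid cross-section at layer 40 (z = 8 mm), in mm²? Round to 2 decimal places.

At z = 8 mm: the cube is present — its section is the full 27×12 rectangle (area 324.00 mm²); the r=9.5 sphere at (15.5, 14) contributes a regular 8-gon of circumradius √(9.5²−9²) = 3.041 (area = (8/2)·3.041²·sin(360°/8) = 26.16 mm²); After the difference (first − rest): starting from the 27×12 cube (324.00 mm²), the r=9.5 sphere at (15.5, 14) partially overlaps it — only the 2.57 mm² overlap (of its 26.16 mm²) is removed, clipping the outline — area = 321.43 mm². Overall, the cross-section is a single solid region. Net area = 321.43 mm².

321.43 mm²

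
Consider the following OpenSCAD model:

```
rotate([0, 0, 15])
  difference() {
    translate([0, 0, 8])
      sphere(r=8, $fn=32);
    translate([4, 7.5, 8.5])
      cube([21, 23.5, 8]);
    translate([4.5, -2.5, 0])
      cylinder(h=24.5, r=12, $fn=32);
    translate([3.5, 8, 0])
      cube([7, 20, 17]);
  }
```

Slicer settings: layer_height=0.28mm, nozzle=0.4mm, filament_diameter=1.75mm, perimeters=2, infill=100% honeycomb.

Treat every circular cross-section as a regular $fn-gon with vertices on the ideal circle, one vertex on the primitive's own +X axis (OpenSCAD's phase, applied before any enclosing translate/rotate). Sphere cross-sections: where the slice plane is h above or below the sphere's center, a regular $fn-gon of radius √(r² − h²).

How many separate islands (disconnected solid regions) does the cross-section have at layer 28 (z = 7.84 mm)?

At z = 7.84 mm: the sphere: section is a regular 32-gon, circumradius = √(r²−h²) = √(8²−0.16²) = 7.998; the cube at (4, 7.5) is absent (z outside [8.5, 16.5]); the r=12 cylinder at (4.5, -2.5) contributes a regular 32-gon of circumradius 12; the cube at (3.5, 8) is present — its section is the full 7×20 rectangle; After the difference (first − rest): starting from the r=8 sphere, the r=12 cylinder at (4.5, -2.5) partially overlaps it — only the 189.54 mm² overlap (of its 449.49 mm²) is removed, clipping the outline; the 7×20 cube at (3.5, 8) misses the remaining region (no effect) — 1 connected region; (whole slice rotated 15° about Z — lengths, areas and connectivity unchanged). Overall, the cross-section is a single solid region. Island count = 1.

1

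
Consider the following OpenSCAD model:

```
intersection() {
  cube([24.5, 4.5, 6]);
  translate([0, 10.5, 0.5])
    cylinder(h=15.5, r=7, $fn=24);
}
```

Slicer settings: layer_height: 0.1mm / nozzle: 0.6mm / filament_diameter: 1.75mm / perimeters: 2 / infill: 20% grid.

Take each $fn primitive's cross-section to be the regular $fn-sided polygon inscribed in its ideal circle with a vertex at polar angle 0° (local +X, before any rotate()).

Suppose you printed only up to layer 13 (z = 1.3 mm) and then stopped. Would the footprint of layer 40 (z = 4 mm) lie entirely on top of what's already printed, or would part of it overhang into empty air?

entirely on top

Compare the two slices. At z = 1.3: the cube is present — its section is the full 24.5×4.5 rectangle (area 110.25 mm²); the r=7 cylinder at (0, 10.5) gives a regular 24-gon of circumradius 7 (constant along its height) (area = (24/2)·7.000²·sin(360°/24) = 152.19 mm²); Keeping only the common overlap: the r=7 cylinder at (0, 10.5) partially overlaps the 24.5×4.5 cube; clipping to the common part keeps 2.29 mm² — area = 2.29 mm². At z = 4: the cube (footprint 24.5×4.5) is included at this height (area 110.25 mm²); the cylinder at (0, 10.5): section is a regular 24-gon, circumradius r=7 (area = (24/2)·7.000²·sin(360°/24) = 152.19 mm²); Keeping only the common overlap: the r=7 cylinder at (0, 10.5) partially overlaps the 24.5×4.5 cube; clipping to the common part keeps 2.29 mm² — area = 2.29 mm². Checking containment: the cross-section at z = 4 is a subset of the cross-section at z = 1.3.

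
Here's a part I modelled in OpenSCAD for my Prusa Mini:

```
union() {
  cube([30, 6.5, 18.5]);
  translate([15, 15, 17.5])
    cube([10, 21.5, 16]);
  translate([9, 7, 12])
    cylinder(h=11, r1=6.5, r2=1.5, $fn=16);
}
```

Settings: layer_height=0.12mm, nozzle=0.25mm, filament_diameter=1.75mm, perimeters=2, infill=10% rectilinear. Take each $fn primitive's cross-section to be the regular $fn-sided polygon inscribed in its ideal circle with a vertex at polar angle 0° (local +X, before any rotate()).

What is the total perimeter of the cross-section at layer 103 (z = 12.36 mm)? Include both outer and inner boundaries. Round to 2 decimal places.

81.32 mm

At z = 12.36 mm: the cube is present — its section is the full 30×6.5 rectangle (perimeter 73.00 mm); the cube at (15, 15) is not intersected at this z (z outside [17.5, 33.5]); the cone at (9, 7) (r1=6.5→r2=1.5) has section circumradius 6.336 here — a regular 16-gon (perimeter = 2·16·6.336·sin(180°/16) = 39.56 mm); Taking the union: the regions partially overlap (shared area 55.17 mm²), so the edge portions inside another operand are dropped and the merged outline is re-measured after clipping — boundary = 81.32 mm. Overall, the cross-section is a single solid region. Total boundary length (outer) = 81.32 mm.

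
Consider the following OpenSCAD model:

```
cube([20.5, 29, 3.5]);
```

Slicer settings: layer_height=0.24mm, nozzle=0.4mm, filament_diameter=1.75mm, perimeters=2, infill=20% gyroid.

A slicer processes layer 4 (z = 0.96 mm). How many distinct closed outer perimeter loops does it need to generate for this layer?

At z = 0.96 mm: the 20.5×29 cube contributes its full rectangle. The result has 1 disconnected region.

1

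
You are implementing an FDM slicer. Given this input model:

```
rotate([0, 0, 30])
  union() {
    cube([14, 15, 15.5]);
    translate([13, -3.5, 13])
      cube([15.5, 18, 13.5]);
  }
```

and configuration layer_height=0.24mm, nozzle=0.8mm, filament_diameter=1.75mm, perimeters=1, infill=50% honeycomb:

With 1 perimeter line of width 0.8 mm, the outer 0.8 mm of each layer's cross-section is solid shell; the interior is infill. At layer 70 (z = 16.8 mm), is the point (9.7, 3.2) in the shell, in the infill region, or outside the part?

outside

At z = 16.8 mm: the cube is absent (z outside [0, 15.5]); the 15.5×18 cube at (13, -3.5) contributes its full rectangle; Taking the union: only the 15.5×18 cube at (13, -3.5) is present, so the union is just that shape — 1 connected region; (whole slice rotated 30° about Z — lengths, areas and connectivity unchanged). Overall, the cross-section is a single solid region. Undo the 30° rotation: the query point maps to (10.000, -2.079) in the un-rotated model frame. The nearest boundary edge runs (13.00, 14.50)→(13.00, -3.50); distance from the point to it = 3.00 mm. The point is not inside any of the regions above, so it lies outside the cross-section (3.00 mm from the nearest boundary).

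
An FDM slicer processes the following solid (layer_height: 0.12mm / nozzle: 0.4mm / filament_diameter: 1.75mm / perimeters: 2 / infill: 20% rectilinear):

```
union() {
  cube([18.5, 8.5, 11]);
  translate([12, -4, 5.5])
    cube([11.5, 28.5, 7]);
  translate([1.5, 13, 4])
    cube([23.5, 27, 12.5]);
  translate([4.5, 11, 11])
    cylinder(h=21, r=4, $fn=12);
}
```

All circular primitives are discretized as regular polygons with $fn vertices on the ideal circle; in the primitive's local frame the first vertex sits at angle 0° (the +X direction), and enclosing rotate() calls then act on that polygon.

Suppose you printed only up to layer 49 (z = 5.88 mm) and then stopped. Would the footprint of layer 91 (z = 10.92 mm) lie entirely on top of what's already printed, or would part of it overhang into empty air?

Compare the two slices. At z = 5.88: the cube is present — its section is the full 18.5×8.5 rectangle (area 157.25 mm²); the 11.5×28.5 cube at (12, -4) contributes its full rectangle (area 327.75 mm²); the cube at (1.5, 13) is present — its section is the full 23.5×27 rectangle (area 634.50 mm²); the cylinder at (4.5, 11) is not intersected at this z (z outside [11, 32]); Combining (union): the regions partially overlap — summed areas 1119.50 mm² minus the doubly-counted overlap 187.50 mm² gives 932.00 mm² — area = 932.00 mm². At z = 10.92: the 18.5×8.5 cube contributes its full rectangle (area 157.25 mm²); the 11.5×28.5 cube at (12, -4) contributes its full rectangle (area 327.75 mm²); the cube at (1.5, 13) (footprint 23.5×27) is included at this height (area 634.50 mm²); the cylinder at (4.5, 11) does not reach this height (z outside [11, 32]); Combining (union): the regions partially overlap — summed areas 1119.50 mm² minus the doubly-counted overlap 187.50 mm² gives 932.00 mm² — area = 932.00 mm². Checking containment: the cross-section at z = 10.92 is a subset of the cross-section at z = 5.88.

entirely on top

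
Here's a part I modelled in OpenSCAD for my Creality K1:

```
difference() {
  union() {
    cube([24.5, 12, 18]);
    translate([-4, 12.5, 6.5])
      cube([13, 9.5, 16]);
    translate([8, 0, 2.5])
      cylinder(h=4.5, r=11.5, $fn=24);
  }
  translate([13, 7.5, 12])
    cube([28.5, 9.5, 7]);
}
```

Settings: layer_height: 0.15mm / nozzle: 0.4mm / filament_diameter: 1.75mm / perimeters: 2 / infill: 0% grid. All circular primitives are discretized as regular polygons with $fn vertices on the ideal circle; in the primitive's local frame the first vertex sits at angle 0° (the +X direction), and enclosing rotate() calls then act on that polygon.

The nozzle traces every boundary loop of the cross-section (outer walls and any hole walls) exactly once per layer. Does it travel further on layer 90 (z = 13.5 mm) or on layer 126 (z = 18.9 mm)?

Layer 90 (z = 13.5): the cube is present — its section is the full 24.5×12 rectangle (perimeter 73.00 mm); the cube at (-4, 12.5) (footprint 13×9.5) is included at this height (perimeter 45.00 mm); the cylinder at (8, 0) is absent (z outside [2.5, 7]); Taking the union: the 2 present regions are separate (no shared area or edge), so areas and boundary lengths simply add and each stays a separate island — boundary = 118.00 mm; the cube at (13, 7.5) (footprint 28.5×9.5) is included at this height (perimeter 76.00 mm); Taking the first minus the rest: starting from that combined region, the 28.5×9.5 cube at (13, 7.5) partially overlaps it — only the 51.75 mm² overlap (of its 270.75 mm²) is removed, clipping the outline — boundary = 118.00 mm. So its perimeter = 118.00 mm. Layer 126 (z = 18.9): the cube is absent (z outside [0, 18]); the cube at (-4, 12.5) is present — its section is the full 13×9.5 rectangle (perimeter 45.00 mm); the cylinder at (8, 0) is not intersected at this z (z outside [2.5, 7]); Merging all regions: only the 13×9.5 cube at (-4, 12.5) is present, so the union is just that shape — boundary = 45.00 mm; the cube at (13, 7.5) (footprint 28.5×9.5) is included at this height (perimeter 76.00 mm); After the difference (first − rest): starting from that combined region, the 28.5×9.5 cube at (13, 7.5) misses the remaining region (no effect) — boundary = 45.00 mm. So its perimeter = 45.00 mm. Layer 90 is larger (118.00 vs 45.00 mm).

layer 90 (z = 13.5 mm)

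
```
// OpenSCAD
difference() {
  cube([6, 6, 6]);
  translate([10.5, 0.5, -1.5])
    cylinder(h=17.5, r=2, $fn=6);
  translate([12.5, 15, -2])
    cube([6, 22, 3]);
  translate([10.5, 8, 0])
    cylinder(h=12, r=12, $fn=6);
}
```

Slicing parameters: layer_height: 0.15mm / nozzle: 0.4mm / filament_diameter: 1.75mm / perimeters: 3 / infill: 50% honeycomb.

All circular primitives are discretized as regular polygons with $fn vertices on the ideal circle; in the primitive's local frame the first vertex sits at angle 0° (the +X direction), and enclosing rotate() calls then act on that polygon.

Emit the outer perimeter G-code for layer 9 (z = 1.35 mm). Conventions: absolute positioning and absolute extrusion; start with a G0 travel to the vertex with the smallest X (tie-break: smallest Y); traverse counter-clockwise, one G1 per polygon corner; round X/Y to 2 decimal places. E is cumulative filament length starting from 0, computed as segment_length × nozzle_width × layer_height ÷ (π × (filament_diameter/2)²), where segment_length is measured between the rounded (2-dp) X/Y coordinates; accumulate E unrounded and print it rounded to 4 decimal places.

G0 X0.00 Y0.00 Z1.35
G1 X3.12 Y0.00 E0.0778
G1 X0.00 Y5.40 E0.2334
G1 X0.00 Y0.00 E0.3681

At z = 1.35 mm: the cube is present — its section is the full 6×6 rectangle; the cylinder at (10.5, 0.5): section is a regular 6-gon, circumradius r=2; the cube at (12.5, 15) is absent (z outside [-2, 1]); the r=12 cylinder at (10.5, 8) gives a regular 6-gon of circumradius 12 (constant along its height); Taking the first minus the rest: starting from the 6×6 cube, the r=2 cylinder at (10.5, 0.5) misses the remaining region (no effect); the r=12 cylinder at (10.5, 8) partially overlaps it — only the 27.58 mm² overlap (of its 374.12 mm²) is removed, clipping the outline — 1 connected region. The outline is a single polygon with 3 vertices. Extrusion per mm of travel: 0.4 × 0.15 / (π × 0.875²) = 0.024945. Accumulating E over each segment gives final E = 0.3681.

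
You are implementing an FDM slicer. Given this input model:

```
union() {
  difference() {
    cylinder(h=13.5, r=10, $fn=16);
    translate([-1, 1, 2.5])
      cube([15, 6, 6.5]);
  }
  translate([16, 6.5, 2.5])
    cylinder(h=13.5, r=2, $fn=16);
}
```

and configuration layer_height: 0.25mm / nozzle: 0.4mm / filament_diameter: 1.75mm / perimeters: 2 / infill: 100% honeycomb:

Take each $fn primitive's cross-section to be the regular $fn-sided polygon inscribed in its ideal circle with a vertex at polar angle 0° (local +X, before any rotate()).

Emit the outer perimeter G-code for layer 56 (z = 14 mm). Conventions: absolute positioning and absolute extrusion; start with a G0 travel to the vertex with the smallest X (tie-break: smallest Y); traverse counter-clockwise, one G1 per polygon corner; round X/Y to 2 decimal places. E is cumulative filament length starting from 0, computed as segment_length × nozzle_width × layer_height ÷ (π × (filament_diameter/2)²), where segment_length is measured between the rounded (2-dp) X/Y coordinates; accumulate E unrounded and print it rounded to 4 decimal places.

At z = 14 mm: the cylinder is absent (z outside [0, 13.5]); the cube at (-1, 1) is not intersected at this z (z outside [2.5, 9]); Taking the first minus the rest: the first operand is absent here, so nothing remains; the r=2 cylinder at (16, 6.5) gives a regular 16-gon of circumradius 2 (constant along its height); Combining (union): only the r=2 cylinder at (16, 6.5) is present, so the union is just that shape — 1 connected region. The outline is a single polygon with 16 vertices. Extrusion per mm of travel: 0.4 × 0.25 / (π × 0.875²) = 0.041575. Accumulating E over each segment gives final E = 0.5192.

G0 X14.00 Y6.50 Z14.00
G1 X14.15 Y5.73 E0.0326
G1 X14.59 Y5.09 E0.0649
G1 X15.23 Y4.65 E0.0972
G1 X16.00 Y4.50 E0.1298
G1 X16.77 Y4.65 E0.1624
G1 X17.41 Y5.09 E0.1947
G1 X17.85 Y5.73 E0.2270
G1 X18.00 Y6.50 E0.2596
G1 X17.85 Y7.27 E0.2922
G1 X17.41 Y7.91 E0.3245
G1 X16.77 Y8.35 E0.3568
G1 X16.00 Y8.50 E0.3894
G1 X15.23 Y8.35 E0.4220
G1 X14.59 Y7.91 E0.4543
G1 X14.15 Y7.27 E0.4866
G1 X14.00 Y6.50 E0.5192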